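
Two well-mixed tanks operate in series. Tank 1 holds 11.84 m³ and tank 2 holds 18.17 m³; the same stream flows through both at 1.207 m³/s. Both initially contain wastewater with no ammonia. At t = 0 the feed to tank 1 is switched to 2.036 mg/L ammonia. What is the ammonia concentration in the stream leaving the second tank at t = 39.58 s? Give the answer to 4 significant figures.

1.682 mg/L

Each tank obeys Vᵢ dCᵢ/dt = Q(Cᵢ₋₁ − Cᵢ), so τᵢ = Vᵢ/Q.
τ₁ = 11.84/1.207 = 9.80944 s; τ₂ = 18.17/1.207 = 15.0539 s.
Tank 1: C₁ = C_in(1 − e^(−t/τ₁)). Tank 2 (τ₁ ≠ τ₂): C₂ = C_in[1 − (τ₁ e^(−t/τ₁) − τ₂ e^(−t/τ₂))/(τ₁ − τ₂)].
At t = 39.58: e^(−t/τ₁) = 0.0176877, e^(−t/τ₂) = 0.0721342.
C₂ = 2.036·[1 − (9.80944·0.0176877 − 15.0539·0.0721342)/(-5.24441)] = 2.036·0.826026 = 1.68179 mg/L.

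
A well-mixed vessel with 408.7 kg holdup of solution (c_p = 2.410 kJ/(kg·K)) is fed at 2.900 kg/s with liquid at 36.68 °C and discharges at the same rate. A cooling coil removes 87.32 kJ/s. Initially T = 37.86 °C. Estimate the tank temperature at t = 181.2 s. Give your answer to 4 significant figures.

Unsteady energy balance on the tank contents: M c_p dT/dt = ṁ c_p (T_in − T) − 87.32.
τ = M/ṁ = 140.931 s; T_ss = T_in − Q̇/(ṁ c_p) = 36.68 − 87.32/(2.900·2.410) = 24.1861 °C.
T approaches T_ss exponentially: T(t) = T_ss + (T₀ − T_ss) e^(−t/τ).
T(181.2) = 24.1861 + (13.6739)·e^(−181.2/140.931) = 24.1861 + (13.6739)·0.276447 = 27.9662 °C.

27.97 °C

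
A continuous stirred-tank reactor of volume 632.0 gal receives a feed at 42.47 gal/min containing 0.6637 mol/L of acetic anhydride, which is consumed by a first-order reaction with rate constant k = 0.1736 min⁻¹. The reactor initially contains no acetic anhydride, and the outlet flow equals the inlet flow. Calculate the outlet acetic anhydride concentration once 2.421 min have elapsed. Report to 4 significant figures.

0.08182 mol/L

V dC/dt = Q(C_in − C) − k V C.
dC/dt = (Q/V) C_in − (Q/V + k) C; effective rate a = Q/V + k = 0.0671994 + 0.1736 = 0.240799 min⁻¹.
C_ss = Q C_in/(Q + kV) = 0.185217 mol/L; C(t) = C_ss + (C₀ − C_ss) e^(−a t).
C(2.421) = 0.185217 + (-0.185217)·e^(−0.240799·2.421) = 0.185217 + (-0.185217)·0.558235 = 0.0818225 mol/L.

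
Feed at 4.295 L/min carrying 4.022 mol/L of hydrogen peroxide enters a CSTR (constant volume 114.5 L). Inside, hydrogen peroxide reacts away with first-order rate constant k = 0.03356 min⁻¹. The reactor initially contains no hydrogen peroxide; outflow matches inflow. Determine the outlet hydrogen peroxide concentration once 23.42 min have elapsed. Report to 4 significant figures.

Accumulation = in − out − consumed: V dC/dt = Q C_in − Q C − k V C.
This is linear with rate a = Q/V + k = 0.0710709 min⁻¹.
C_ss = Q C_in/(Q + kV) = 2.12279 mol/L; C(t) = C_ss + (C₀ − C_ss) e^(−a t).
C(23.42) = 2.12279 + (-2.12279)·e^(−0.0710709·23.42) = 2.12279 + (-2.12279)·0.189289 = 1.72097 mol/L.

1.721 mol/L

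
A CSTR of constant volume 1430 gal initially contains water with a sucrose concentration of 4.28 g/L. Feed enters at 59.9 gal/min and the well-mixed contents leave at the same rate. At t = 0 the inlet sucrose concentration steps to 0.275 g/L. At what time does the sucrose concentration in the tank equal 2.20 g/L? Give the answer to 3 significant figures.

Mass balance on the solute (V constant): V dC/dt = Q(C_in − C), so τ = V/Q = 23.873 min.
C(t) = C_in + (C₀ − C_in) e^(−t/τ). Set C = 2.20 and solve for t:
e^(−t/τ) = (C − C_in)/(C₀ − C_in) = (2.20 − 0.275)/(4.28 − 0.275) = 0.48065
t = −τ ln(…) = 23.873 × 0.73262 = 17.490 min.

17.5 min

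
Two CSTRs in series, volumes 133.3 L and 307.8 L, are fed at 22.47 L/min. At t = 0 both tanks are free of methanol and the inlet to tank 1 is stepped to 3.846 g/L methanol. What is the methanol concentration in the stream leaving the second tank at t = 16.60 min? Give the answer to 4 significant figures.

2.006 g/L

Species balance on tank i: dCᵢ/dt = (Cᵢ₋₁ − Cᵢ)/τᵢ with τᵢ = Vᵢ/Q.
τ₁ = 133.3/22.47 = 5.93235 min; τ₂ = 307.8/22.47 = 13.6983 min.
Solving the cascade with C₁(0)=C₂(0)=0 gives C₂(t) = C_in[1 − (τ₁ e^(−t/τ₁) − τ₂ e^(−t/τ₂))/(τ₁ − τ₂)].
At t = 16.60: e^(−t/τ₁) = 0.0609187, e^(−t/τ₂) = 0.297651.
C₂ = 3.846·[1 − (5.93235·0.0609187 − 13.6983·0.297651)/(-7.76591)] = 3.846·0.521509 = 2.00572 g/L.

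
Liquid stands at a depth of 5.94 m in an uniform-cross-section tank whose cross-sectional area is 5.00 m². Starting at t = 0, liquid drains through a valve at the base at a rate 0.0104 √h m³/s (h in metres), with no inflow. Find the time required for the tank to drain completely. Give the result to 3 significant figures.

With no inflow, A dh/dt = −0.0104 √h.
∫ h^(−1/2) dh = −(0.0104/A) ∫ dt, giving 2√h = 2√h₀ − (0.0104/A) t.
Tank is empty when √h = 0: t_empty = 2A√h₀/0.0104.
t_empty = 2·5.00·√5.94/0.0104 = 10.000·2.4372/0.0104 = 2343.5 s.

2340 s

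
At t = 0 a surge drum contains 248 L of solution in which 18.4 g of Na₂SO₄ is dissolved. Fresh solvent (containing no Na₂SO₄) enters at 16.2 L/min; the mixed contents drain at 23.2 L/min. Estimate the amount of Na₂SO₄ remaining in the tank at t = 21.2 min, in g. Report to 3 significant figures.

Total volume: dV/dt = Q_in − Q_out = -7.0000 L/min, so V(t) = 248 − 7.0000 t and V(21.2) = 99.600 L.
Species balance (pure solvent in): dm/dt = −Q_out · m/V(t).
Separate: dm/m = −Q_out dt/V(t) ⇒ ln(m/m₀) = −(Q_out/(Q_in−Q_out)) ln(V/V₀).
m = m₀ (V₀/V)^(Q_out/(Q_in−Q_out)) = 18.4 × (248/99.600)^(-3.3143) = 0.89479 g.

0.895 g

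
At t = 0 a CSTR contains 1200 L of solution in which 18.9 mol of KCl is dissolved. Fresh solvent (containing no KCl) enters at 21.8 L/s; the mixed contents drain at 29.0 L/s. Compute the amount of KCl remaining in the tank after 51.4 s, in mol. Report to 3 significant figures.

4.28 mol

Let m(t) be the amount of KCl. Volume: V(t) = V₀ + (Q_in − Q_out) t = 1200 − 7.2000 t; V(51.4) = 829.92 L.
Species balance (pure solvent in): dm/dt = −Q_out · m/V(t).
Separate: dm/m = −Q_out dt/V(t) ⇒ ln(m/m₀) = −(Q_out/(Q_in−Q_out)) ln(V/V₀).
m = m₀ (V₀/V)^(Q_out/(Q_in−Q_out)) = 18.9 × (1200/829.92)^(-4.0278) = 4.2799 mol.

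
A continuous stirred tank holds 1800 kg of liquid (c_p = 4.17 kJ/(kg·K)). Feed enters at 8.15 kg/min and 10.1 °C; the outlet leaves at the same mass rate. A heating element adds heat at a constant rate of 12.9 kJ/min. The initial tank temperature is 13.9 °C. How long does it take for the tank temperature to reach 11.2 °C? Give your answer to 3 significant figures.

Energy balance: M c_p dT/dt = ṁ c_p (T_in − T) + 12.9.
τ = M/ṁ = 220.86 min; T_ss = T_in + Q̇/(ṁ c_p) = 10.480 °C.
T(t) = T_ss + (T₀ − T_ss) e^(−t/τ). Set T = 11.2:
e^(−t/τ) = (11.2 − 10.480)/(13.9 − 10.480) = 0.21062
t = −220.86 · ln(0.21062) = 344.03 min.

344 min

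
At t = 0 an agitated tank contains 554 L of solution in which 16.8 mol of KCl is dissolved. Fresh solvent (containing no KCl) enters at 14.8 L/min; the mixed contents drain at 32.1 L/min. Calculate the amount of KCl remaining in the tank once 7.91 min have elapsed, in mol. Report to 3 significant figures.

Let m(t) be the amount of KCl. Volume: V(t) = V₀ + (Q_in − Q_out) t = 554 − 17.300 t; V(7.91) = 417.16 L.
No KCl enters, so dm/dt = −Q_out · (m/V).
Separate: dm/m = −Q_out dt/V(t) ⇒ ln(m/m₀) = −(Q_out/(Q_in−Q_out)) ln(V/V₀).
m = m₀ (V₀/V)^(Q_out/(Q_in−Q_out)) = 16.8 × (554/417.16)^(-1.8555) = 9.9242 mol.

9.92 mol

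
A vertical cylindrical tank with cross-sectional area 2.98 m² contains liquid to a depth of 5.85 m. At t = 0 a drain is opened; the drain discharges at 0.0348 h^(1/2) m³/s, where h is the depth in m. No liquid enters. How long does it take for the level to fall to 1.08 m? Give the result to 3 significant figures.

A dh/dt = −Q_out = −0.0348 √h.
This is separable: 2 d(√h)/dt = −0.0348/A, so √h = √h₀ − (0.0348/(2A)) t.
t = 2A(√h₀ − √h)/0.0348 = 2·2.98·(√5.85 − √1.08)/0.0348
  = 5.9600 × (2.4187 − 1.0392) / 0.0348 = 236.25 s.

236 s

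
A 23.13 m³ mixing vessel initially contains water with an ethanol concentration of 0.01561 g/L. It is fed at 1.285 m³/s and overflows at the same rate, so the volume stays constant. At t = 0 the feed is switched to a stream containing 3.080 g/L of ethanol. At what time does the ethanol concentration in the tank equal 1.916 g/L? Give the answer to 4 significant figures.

17.42 s

Species balance on the tank: V dC/dt = Q(C_in − C), so τ = V/Q = 18.0000 s.
C(t) = C_in + (C₀ − C_in) e^(−t/τ). Set C = 1.916 and solve for t:
e^(−t/τ) = (C − C_in)/(C₀ − C_in) = (1.916 − 3.080)/(0.01561 − 3.080) = 0.379847
t = −τ ln(…) = 18.0000 × 0.967986 = 17.4238 s.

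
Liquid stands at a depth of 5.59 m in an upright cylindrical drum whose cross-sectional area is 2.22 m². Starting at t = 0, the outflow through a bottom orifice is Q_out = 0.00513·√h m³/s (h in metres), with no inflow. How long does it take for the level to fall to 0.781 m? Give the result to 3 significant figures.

With no inflow, A dh/dt = −0.00513 √h.
∫ h^(−1/2) dh = −(0.00513/A) ∫ dt, giving 2√h = 2√h₀ − (0.00513/A) t.
t = 2A(√h₀ − √h)/0.00513 = 2·2.22·(√5.59 − √0.781)/0.00513
  = 4.4400 × (2.3643 − 0.88374) / 0.00513 = 1281.4 s.

1280 s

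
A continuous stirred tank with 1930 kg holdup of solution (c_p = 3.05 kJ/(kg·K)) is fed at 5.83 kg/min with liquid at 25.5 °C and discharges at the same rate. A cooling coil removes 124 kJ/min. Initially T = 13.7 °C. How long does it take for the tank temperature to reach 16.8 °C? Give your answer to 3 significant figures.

M c_p dT/dt = ṁ c_p (T_in − T) − Q̇.
τ = M/ṁ = 331.05 min; T_ss = T_in − Q̇/(ṁ c_p) = 18.526 °C.
T(t) = T_ss + (T₀ − T_ss) e^(−t/τ). Set T = 16.8:
e^(−t/τ) = (16.8 − 18.526)/(13.7 − 18.526) = 0.35771
t = −331.05 · ln(0.35771) = 340.33 min.

340 min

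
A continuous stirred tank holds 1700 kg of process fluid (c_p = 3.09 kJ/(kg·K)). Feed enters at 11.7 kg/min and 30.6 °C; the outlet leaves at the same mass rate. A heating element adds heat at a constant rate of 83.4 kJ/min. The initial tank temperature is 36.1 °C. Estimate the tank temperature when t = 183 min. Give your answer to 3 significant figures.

M c_p dT/dt = ṁ c_p (T_in − T) + Q̇.
Rearrange: dT/dt = (T_ss − T)/τ with τ = M/ṁ = 145.30 min and T_ss = T_in + Q̇/(ṁ c_p) = 32.907 °C.
Solution: T(t) = T_ss + (T₀ − T_ss) e^(−t/τ).
T(183) = 32.907 + (3.1931)·e^(−183/145.30) = 32.907 + (3.1931)·0.28380 = 33.813 °C.

33.8 °C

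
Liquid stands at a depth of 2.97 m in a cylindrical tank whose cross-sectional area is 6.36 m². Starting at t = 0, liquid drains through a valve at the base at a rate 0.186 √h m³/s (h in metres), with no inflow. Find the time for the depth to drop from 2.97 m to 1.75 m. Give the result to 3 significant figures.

27.4 s

Mass balance (ρ constant): A dh/dt = −0.186 √h.
Separate and integrate: 2(√h − √h₀) = −(0.186/A) t.
t = 2A(√h₀ − √h)/0.186 = 2·6.36·(√2.97 − √1.75)/0.186
  = 12.720 × (1.7234 − 1.3229) / 0.186 = 27.389 s.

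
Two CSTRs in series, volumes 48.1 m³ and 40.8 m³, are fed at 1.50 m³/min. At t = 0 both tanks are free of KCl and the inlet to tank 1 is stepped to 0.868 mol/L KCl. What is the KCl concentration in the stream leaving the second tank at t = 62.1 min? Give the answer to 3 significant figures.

Time constants: τᵢ = Vᵢ/Q for each well-mixed tank.
τ₁ = 48.1/1.50 = 32.067 min; τ₂ = 40.8/1.50 = 27.200 min.
Solving the cascade with C₁(0)=C₂(0)=0 gives C₂(t) = C_in[1 − (τ₁ e^(−t/τ₁) − τ₂ e^(−t/τ₂))/(τ₁ − τ₂)].
At t = 62.1: e^(−t/τ₁) = 0.14419, e^(−t/τ₂) = 0.10197.
C₂ = 0.868·[1 − (32.067·0.14419 − 27.200·0.10197)/(4.8667)] = 0.868·0.61980 = 0.53799 mol/L.

0.538 mol/L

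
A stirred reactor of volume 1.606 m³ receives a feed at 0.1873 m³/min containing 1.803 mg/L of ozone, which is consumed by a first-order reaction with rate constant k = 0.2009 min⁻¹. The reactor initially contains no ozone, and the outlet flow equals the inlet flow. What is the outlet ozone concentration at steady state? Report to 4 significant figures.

0.6622 mg/L

Species balance: V dC/dt = Q C_in − Q C − k V C.
At steady state: 0 = Q C_in − (Q + kV) C_ss, so C_ss = Q C_in/(Q + kV).
C_ss = 0.1873·1.803/(0.1873 + 0.2009·1.606) = 0.337702/0.509945 = 0.662231 mg/L.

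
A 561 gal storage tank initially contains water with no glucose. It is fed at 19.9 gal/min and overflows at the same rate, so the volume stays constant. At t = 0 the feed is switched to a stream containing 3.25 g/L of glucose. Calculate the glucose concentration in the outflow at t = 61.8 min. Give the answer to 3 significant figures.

2.89 g/L

Unsteady species balance (constant V, well mixed): V dC/dt = Q(C_in − C).
Rewrite as dC/dt + C/τ = C_in/τ, τ = V/Q = 28.191 min.
C approaches C_in exponentially: C(t) = C_in + (C₀ − C_in) e^(−t/τ).
C(61.8) = 3.25 + (0 − 3.25)·e^(−61.8/28.191) = 3.25 + (-3.2500)·0.11167 = 2.8871 g/L.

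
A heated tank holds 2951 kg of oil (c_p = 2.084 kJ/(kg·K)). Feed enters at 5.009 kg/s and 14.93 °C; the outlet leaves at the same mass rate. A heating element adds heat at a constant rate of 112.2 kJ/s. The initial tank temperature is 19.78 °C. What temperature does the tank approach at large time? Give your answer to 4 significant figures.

M c_p dT/dt = ṁ c_p (T_in − T) + Q̇.
At steady state dT/dt = 0 ⇒ T_ss = T_in + Q̇/(ṁ c_p) = 14.93 + 112.2/(5.009·2.084) = 25.6784 °C.

25.68 °C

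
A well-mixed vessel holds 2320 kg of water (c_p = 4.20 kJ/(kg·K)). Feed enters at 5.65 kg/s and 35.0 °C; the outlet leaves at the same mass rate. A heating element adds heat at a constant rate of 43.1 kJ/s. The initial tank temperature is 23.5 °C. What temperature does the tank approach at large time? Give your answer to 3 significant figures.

36.8 °C

M c_p dT/dt = ṁ c_p (T_in − T) + Q̇.
At steady state dT/dt = 0 ⇒ T_ss = T_in + Q̇/(ṁ c_p) = 35.0 + 43.1/(5.65·4.20) = 36.816 °C.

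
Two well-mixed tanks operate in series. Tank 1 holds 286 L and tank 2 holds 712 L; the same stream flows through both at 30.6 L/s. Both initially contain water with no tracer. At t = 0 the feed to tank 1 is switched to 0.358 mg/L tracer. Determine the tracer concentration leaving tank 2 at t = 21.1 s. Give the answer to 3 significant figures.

0.142 mg/L

Time constants: τᵢ = Vᵢ/Q for each well-mixed tank.
τ₁ = 286/30.6 = 9.3464 s; τ₂ = 712/30.6 = 23.268 s.
Tank 1: C₁ = C_in(1 − e^(−t/τ₁)). Tank 2 (τ₁ ≠ τ₂): C₂ = C_in[1 − (τ₁ e^(−t/τ₁) − τ₂ e^(−t/τ₂))/(τ₁ − τ₂)].
At t = 21.1: e^(−t/τ₁) = 0.10461, e^(−t/τ₂) = 0.40380.
C₂ = 0.358·[1 − (9.3464·0.10461 − 23.268·0.40380)/(-13.922)] = 0.358·0.39533 = 0.14153 mg/L.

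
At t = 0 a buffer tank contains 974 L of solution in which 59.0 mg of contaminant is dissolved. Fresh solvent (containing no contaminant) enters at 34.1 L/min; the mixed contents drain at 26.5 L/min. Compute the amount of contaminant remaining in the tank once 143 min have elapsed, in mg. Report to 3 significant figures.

4.32 mg

Let m(t) be the amount of contaminant. Volume: V(t) = V₀ + (Q_in − Q_out) t = 974 + 7.6000 t; V(143) = 2060.8 L.
Solute balance: dm/dt = 0 − Q_out C = −Q_out m/V(t).
Separate: dm/m = −Q_out dt/V(t) ⇒ ln(m/m₀) = −(Q_out/(Q_in−Q_out)) ln(V/V₀).
m = m₀ (V₀/V)^(Q_out/(Q_in−Q_out)) = 59.0 × (974/2060.8)^(3.4868) = 4.3248 mg.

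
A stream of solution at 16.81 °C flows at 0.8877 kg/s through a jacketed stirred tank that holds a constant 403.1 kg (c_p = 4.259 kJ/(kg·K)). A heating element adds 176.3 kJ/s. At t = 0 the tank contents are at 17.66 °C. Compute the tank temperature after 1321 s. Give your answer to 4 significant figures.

60.95 °C

M c_p dT/dt = ṁ c_p (T_in − T) + Q̇.
τ = M/ṁ = 454.095 s; T_ss = T_in + Q̇/(ṁ c_p) = 16.81 + 176.3/(0.8877·4.259) = 63.4414 °C.
Integrating: T(t) = T_ss + (T₀ − T_ss) e^(−t/τ).
T(1321) = 63.4414 + (-45.7814)·e^(−1321/454.095) = 63.4414 + (-45.7814)·0.0545257 = 60.9451 °C.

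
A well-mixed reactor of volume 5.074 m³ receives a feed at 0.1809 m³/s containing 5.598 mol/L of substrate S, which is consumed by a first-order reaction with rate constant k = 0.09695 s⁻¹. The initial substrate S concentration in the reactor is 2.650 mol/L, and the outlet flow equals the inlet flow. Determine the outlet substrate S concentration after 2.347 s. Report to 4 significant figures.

2.344 mol/L

Species balance: V dC/dt = Q C_in − Q C − k V C.
This is linear with rate a = Q/V + k = 0.132602 s⁻¹.
C_ss = Q C_in/(Q + kV) = 1.50512 mol/L; C(t) = C_ss + (C₀ − C_ss) e^(−a t).
C(2.347) = 1.50512 + (1.14488)·e^(−0.132602·2.347) = 1.50512 + (1.14488)·0.732554 = 2.34381 mol/L.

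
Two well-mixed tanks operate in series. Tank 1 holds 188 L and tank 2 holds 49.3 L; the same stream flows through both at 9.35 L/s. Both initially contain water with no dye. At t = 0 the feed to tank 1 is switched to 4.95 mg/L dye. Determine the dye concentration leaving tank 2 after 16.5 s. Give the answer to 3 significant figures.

2.07 mg/L

Species balance on tank i: dCᵢ/dt = (Cᵢ₋₁ − Cᵢ)/τᵢ with τᵢ = Vᵢ/Q.
τ₁ = 188/9.35 = 20.107 s; τ₂ = 49.3/9.35 = 5.2727 s.
Tank 1: C₁ = C_in(1 − e^(−t/τ₁)). Tank 2 (τ₁ ≠ τ₂): C₂ = C_in[1 − (τ₁ e^(−t/τ₁) − τ₂ e^(−t/τ₂))/(τ₁ − τ₂)].
At t = 16.5: e^(−t/τ₁) = 0.44016, e^(−t/τ₂) = 0.043748.
C₂ = 4.95·[1 − (20.107·0.44016 − 5.2727·0.043748)/(14.834)] = 4.95·0.41893 = 2.0737 mg/L.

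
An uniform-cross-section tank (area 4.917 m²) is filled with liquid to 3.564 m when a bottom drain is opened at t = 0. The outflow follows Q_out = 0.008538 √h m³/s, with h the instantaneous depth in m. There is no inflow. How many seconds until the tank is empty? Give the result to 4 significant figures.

Unsteady balance on liquid volume: A dh/dt = −0.008538 √h.
Separate and integrate: 2(√h − √h₀) = −(0.008538/A) t.
Set h = 0: 2√h₀ = (0.008538/A) t_empty ⇒ t_empty = 2A√h₀/0.008538.
t_empty = 2·4.917·√3.564/0.008538 = 9.83400·1.88786/0.008538 = 2174.42 s.

2174 s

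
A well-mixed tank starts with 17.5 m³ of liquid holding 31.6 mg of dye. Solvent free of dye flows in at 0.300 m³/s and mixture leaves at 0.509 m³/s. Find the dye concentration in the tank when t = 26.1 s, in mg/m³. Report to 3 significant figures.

1.06 mg/m³

Total volume: dV/dt = Q_in − Q_out = -0.20900 m³/s, so V(t) = 17.5 − 0.20900 t and V(26.1) = 12.045 m³.
Solute balance: dm/dt = 0 − Q_out C = −Q_out m/V(t).
Separate: dm/m = −Q_out dt/V(t) ⇒ ln(m/m₀) = −(Q_out/(Q_in−Q_out)) ln(V/V₀).
m = m₀ (V₀/V)^(Q_out/(Q_in−Q_out)) = 31.6 × (17.5/12.045)^(-2.4354) = 12.723 mg.
C = m/V = 12.723/12.045 = 1.0563 mg/m³.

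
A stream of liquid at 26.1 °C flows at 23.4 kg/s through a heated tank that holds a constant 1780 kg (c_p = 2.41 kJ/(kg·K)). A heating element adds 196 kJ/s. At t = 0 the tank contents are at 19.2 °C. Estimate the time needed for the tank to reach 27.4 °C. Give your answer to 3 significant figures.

119 s

M c_p dT/dt = ṁ c_p (T_in − T) + Q̇.
τ = M/ṁ = 76.068 s; T_ss = T_in + Q̇/(ṁ c_p) = 29.576 °C.
T(t) = T_ss + (T₀ − T_ss) e^(−t/τ). Set T = 27.4:
e^(−t/τ) = (27.4 − 29.576)/(19.2 − 29.576) = 0.20968
t = −76.068 · ln(0.20968) = 118.83 s.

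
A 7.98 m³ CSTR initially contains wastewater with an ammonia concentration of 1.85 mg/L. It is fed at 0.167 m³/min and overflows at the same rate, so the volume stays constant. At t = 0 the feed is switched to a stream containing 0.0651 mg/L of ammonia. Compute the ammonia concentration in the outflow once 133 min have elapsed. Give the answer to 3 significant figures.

Mass balance on the solute (V constant): V dC/dt = Q(C_in − C).
Time constant τ = V/Q = 7.98/0.167 = 47.784 min.
This is linear first-order; C(t) = C_in + (C₀ − C_in) e^(−t/τ).
C(133) = 0.0651 + (1.85 − 0.0651)·e^(−133/47.784) = 0.0651 + (1.7849)·0.061832 = 0.17546 mg/L.

0.175 mg/L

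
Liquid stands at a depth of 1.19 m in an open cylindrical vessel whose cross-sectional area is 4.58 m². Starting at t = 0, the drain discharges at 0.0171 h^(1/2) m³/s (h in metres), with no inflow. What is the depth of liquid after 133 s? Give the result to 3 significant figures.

0.710 m

Mass balance (ρ constant): A dh/dt = −0.0171 √h.
Separate and integrate: 2(√h − √h₀) = −(0.0171/A) t.
√h = √1.19 − 0.0171·133/(2·4.58) = 1.0909 − 0.24829 = 0.84259.
h = 0.84259² = 0.70995 m.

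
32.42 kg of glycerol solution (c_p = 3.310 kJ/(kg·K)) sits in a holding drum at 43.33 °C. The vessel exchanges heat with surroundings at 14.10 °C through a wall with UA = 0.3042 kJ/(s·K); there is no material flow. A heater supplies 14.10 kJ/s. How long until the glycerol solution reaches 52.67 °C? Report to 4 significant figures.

278.2 s

Lumped-capacitance energy balance: M c_p dT/dt = UA(T_amb − T) + Q̇.
τ = M c_p/UA = 352.762 s; T_ss = T_amb + Q̇/UA = 14.10 + 14.10/0.3042 = 60.4511 °C.
T(t) = T_ss + (T₀ − T_ss)e^(−t/τ); set T = 52.67:
t = −τ ln[(T − T_ss)/(T₀ − T_ss)] = −352.762 · ln(0.454474) = 278.193 s.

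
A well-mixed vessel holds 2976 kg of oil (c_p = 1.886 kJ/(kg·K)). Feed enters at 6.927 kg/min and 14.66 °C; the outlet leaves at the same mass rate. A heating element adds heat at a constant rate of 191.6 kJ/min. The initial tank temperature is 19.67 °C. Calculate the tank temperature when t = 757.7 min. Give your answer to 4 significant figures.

27.67 °C

Heat balance on the well-mixed liquid: M c_p dT/dt = ṁ c_p (T_in − T) + 191.6.
τ = M/ṁ = 429.623 min; T_ss = T_in + Q̇/(ṁ c_p) = 14.66 + 191.6/(6.927·1.886) = 29.3259 °C.
Solution: T(t) = T_ss + (T₀ − T_ss) e^(−t/τ).
T(757.7) = 29.3259 + (-9.65590)·e^(−757.7/429.623) = 29.3259 + (-9.65590)·0.171420 = 27.6707 °C.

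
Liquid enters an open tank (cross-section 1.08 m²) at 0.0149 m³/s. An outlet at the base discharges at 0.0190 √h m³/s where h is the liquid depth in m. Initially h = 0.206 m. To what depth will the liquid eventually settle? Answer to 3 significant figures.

Volume balance on the tank: A dh/dt = Q_in − 0.0190 √h. At steady state dh/dt = 0:
Q_in = 0.0190 √h_ss ⇒ √h_ss = 0.0149/0.0190 = 0.78421.
h_ss = 0.78421² = 0.61499 m. (Since h₀ = 0.206 m < h_ss, the level will rise toward this value.)

0.615 m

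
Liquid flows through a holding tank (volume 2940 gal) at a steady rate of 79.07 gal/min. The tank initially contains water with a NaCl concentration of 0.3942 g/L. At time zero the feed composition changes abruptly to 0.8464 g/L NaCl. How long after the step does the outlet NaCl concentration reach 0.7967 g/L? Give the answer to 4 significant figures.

Species balance on the tank: V dC/dt = Q(C_in − C), so τ = V/Q = 37.1822 min.
C(t) = C_in + (C₀ − C_in) e^(−t/τ). Set C = 0.7967 and solve for t:
e^(−t/τ) = (C − C_in)/(C₀ − C_in) = (0.7967 − 0.8464)/(0.3942 − 0.8464) = 0.109907
t = −τ ln(…) = 37.1822 × 2.20812 = 82.1028 min.

82.10 min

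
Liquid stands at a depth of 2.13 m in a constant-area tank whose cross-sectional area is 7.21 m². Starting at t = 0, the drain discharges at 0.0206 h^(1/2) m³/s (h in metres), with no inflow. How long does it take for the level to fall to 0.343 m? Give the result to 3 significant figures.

612 s

With no inflow, A dh/dt = −0.0206 √h.
∫ h^(−1/2) dh = −(0.0206/A) ∫ dt, giving 2√h = 2√h₀ − (0.0206/A) t.
t = 2A(√h₀ − √h)/0.0206 = 2·7.21·(√2.13 − √0.343)/0.0206
  = 14.420 × (1.4595 − 0.58566) / 0.0206 = 611.65 s.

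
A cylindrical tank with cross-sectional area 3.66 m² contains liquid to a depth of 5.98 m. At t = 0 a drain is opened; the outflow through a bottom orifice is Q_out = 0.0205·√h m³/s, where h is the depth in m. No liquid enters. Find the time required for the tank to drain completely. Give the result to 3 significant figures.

With no inflow, A dh/dt = −0.0205 √h.
∫ h^(−1/2) dh = −(0.0205/A) ∫ dt, giving 2√h = 2√h₀ − (0.0205/A) t.
Tank is empty when √h = 0: t_empty = 2A√h₀/0.0205.
t_empty = 2·3.66·√5.98/0.0205 = 7.3200·2.4454/0.0205 = 873.19 s.

873 s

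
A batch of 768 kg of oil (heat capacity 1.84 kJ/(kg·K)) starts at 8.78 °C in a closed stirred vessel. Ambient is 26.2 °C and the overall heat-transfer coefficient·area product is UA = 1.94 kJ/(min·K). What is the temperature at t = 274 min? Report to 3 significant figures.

M c_p dT/dt = −UA(T − T_amb).
dT/dt = (T_ss − T)/τ with T_ss = T_amb = 26.200 °C, τ = M c_p/UA = 768·1.84/1.94 = 728.41 min.
Solution: T(t) = T_ss + (T₀ − T_ss) e^(−t/τ).
T(274) = 26.200 + (-17.420)·0.68649 = 14.241 °C.

14.2 °C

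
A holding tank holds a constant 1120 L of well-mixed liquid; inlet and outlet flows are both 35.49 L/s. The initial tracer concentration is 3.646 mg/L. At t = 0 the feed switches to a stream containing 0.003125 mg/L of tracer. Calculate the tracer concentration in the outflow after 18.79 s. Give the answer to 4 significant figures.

Accumulation = in − out for the solute gives V dC/dt = Q(C_in − C).
Time constant τ = V/Q = 1120/35.49 = 31.5582 s.
C approaches C_in exponentially: C(t) = C_in + (C₀ − C_in) e^(−t/τ).
C(18.79) = 0.003125 + (3.646 − 0.003125)·e^(−18.79/31.5582) = 0.003125 + (3.64288)·0.551338 = 2.01158 mg/L.

2.012 mg/L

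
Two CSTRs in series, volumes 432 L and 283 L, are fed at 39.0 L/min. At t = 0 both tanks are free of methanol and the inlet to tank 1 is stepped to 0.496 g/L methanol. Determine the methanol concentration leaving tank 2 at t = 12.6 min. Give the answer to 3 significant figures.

0.201 g/L

Species balance on tank i: dCᵢ/dt = (Cᵢ₋₁ − Cᵢ)/τᵢ with τᵢ = Vᵢ/Q.
τ₁ = 432/39.0 = 11.077 min; τ₂ = 283/39.0 = 7.2564 min.
Solving the cascade with C₁(0)=C₂(0)=0 gives C₂(t) = C_in[1 − (τ₁ e^(−t/τ₁) − τ₂ e^(−t/τ₂))/(τ₁ − τ₂)].
At t = 12.6: e^(−t/τ₁) = 0.32062, e^(−t/τ₂) = 0.17615.
C₂ = 0.496·[1 − (11.077·0.32062 − 7.2564·0.17615)/(3.8205)] = 0.496·0.40499 = 0.20088 g/L.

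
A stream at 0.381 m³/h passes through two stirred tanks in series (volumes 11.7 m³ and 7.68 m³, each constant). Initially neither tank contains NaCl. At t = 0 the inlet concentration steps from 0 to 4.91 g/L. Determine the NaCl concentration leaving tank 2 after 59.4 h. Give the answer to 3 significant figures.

3.34 g/L

Time constants: τᵢ = Vᵢ/Q for each well-mixed tank.
τ₁ = 11.7/0.381 = 30.709 h; τ₂ = 7.68/0.381 = 20.157 h.
Solving the cascade with C₁(0)=C₂(0)=0 gives C₂(t) = C_in[1 − (τ₁ e^(−t/τ₁) − τ₂ e^(−t/τ₂))/(τ₁ − τ₂)].
At t = 59.4: e^(−t/τ₁) = 0.14452, e^(−t/τ₂) = 0.052508.
C₂ = 4.91·[1 − (30.709·0.14452 − 20.157·0.052508)/(10.551)] = 4.91·0.67968 = 3.3372 g/L.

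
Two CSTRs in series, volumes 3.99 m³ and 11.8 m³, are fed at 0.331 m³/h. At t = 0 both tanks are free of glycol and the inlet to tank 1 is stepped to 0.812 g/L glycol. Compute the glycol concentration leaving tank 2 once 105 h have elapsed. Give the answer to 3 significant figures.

0.748 g/L

Species balance on tank i: dCᵢ/dt = (Cᵢ₋₁ − Cᵢ)/τᵢ with τᵢ = Vᵢ/Q.
τ₁ = 3.99/0.331 = 12.054 h; τ₂ = 11.8/0.331 = 35.650 h.
Solving the cascade with C₁(0)=C₂(0)=0 gives C₂(t) = C_in[1 − (τ₁ e^(−t/τ₁) − τ₂ e^(−t/τ₂))/(τ₁ − τ₂)].
At t = 105: e^(−t/τ₁) = 0.00016484, e^(−t/τ₂) = 0.052584.
C₂ = 0.812·[1 − (12.054·0.00016484 − 35.650·0.052584)/(-23.595)] = 0.812·0.92064 = 0.74756 g/L.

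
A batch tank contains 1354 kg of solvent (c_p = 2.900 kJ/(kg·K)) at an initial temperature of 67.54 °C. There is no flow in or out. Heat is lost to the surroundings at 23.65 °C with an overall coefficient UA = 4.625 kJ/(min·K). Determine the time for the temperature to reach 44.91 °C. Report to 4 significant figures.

615.4 min

M c_p dT/dt = −UA(T − T_amb).
τ = M c_p/UA = 848.995 min; T_ss = T_amb = 23.6500 °C.
T(t) = T_ss + (T₀ − T_ss)e^(−t/τ); set T = 44.91:
t = −τ ln[(T − T_ss)/(T₀ − T_ss)] = −848.995 · ln(0.484393) = 615.401 min.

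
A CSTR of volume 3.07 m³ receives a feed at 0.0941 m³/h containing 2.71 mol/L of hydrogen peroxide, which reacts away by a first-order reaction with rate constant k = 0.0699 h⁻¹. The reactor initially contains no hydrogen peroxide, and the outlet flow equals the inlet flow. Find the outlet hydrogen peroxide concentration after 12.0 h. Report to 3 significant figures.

0.579 mol/L

Species balance: V dC/dt = Q C_in − Q C − k V C.
dC/dt = (Q/V) C_in − (Q/V + k) C; effective rate a = Q/V + k = 0.030651 + 0.0699 = 0.10055 h⁻¹.
C_ss = Q C_in/(Q + kV) = 0.82610 mol/L; C(t) = C_ss + (C₀ − C_ss) e^(−a t).
C(12.0) = 0.82610 + (-0.82610)·e^(−0.10055·12.0) = 0.82610 + (-0.82610)·0.29921 = 0.57892 mol/L.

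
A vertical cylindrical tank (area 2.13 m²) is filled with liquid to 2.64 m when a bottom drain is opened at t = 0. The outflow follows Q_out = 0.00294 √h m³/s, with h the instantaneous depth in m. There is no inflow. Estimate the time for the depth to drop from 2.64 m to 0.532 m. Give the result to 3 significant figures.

A dh/dt = −Q_out = −0.00294 √h.
∫ h^(−1/2) dh = −(0.00294/A) ∫ dt, giving 2√h = 2√h₀ − (0.00294/A) t.
t = 2A(√h₀ − √h)/0.00294 = 2·2.13·(√2.64 − √0.532)/0.00294
  = 4.2600 × (1.6248 − 0.72938) / 0.00294 = 1297.5 s.

1300 s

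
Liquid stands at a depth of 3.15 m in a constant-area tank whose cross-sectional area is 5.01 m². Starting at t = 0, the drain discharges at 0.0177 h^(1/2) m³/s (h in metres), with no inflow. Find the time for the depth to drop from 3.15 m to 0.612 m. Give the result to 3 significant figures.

A dh/dt = −Q_out = −0.0177 √h.
This is separable: 2 d(√h)/dt = −0.0177/A, so √h = √h₀ − (0.0177/(2A)) t.
t = 2A(√h₀ − √h)/0.0177 = 2·5.01·(√3.15 − √0.612)/0.0177
  = 10.020 × (1.7748 − 0.78230) / 0.0177 = 561.87 s.

562 s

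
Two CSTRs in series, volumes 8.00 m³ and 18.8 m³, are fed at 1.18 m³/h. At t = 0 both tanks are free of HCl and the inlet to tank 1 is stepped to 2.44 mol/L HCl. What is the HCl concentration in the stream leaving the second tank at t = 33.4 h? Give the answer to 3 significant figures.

1.93 mol/L

Species balance on tank i: dCᵢ/dt = (Cᵢ₋₁ − Cᵢ)/τᵢ with τᵢ = Vᵢ/Q.
τ₁ = 8.00/1.18 = 6.7797 h; τ₂ = 18.8/1.18 = 15.932 h.
Solving the cascade with C₁(0)=C₂(0)=0 gives C₂(t) = C_in[1 − (τ₁ e^(−t/τ₁) − τ₂ e^(−t/τ₂))/(τ₁ − τ₂)].
At t = 33.4: e^(−t/τ₁) = 0.0072518, e^(−t/τ₂) = 0.12290.
C₂ = 2.44·[1 − (6.7797·0.0072518 − 15.932·0.12290)/(-9.1525)] = 2.44·0.79143 = 1.9311 mol/L.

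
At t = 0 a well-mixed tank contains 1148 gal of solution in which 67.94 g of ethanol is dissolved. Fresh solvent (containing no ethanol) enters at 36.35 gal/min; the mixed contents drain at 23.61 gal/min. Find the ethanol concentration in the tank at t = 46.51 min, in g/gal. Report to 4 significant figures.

0.01805 g/gal

Let m(t) be the amount of ethanol. Volume: V(t) = V₀ + (Q_in − Q_out) t = 1148 + 12.7400 t; V(46.51) = 1740.54 gal.
No ethanol enters, so dm/dt = −Q_out · (m/V).
dm/m = −Q_out dt/(V₀ + 12.7400 t); integrating gives ln(m/m₀) = −(Q_out/(Q_in−Q_out)) ln(V/V₀).
m = m₀ (V₀/V)^(Q_out/(Q_in−Q_out)) = 67.94 × (1148/1740.54)^(1.85322) = 31.4175 g.
C = m/V = 31.4175/1740.54 = 0.0180505 g/gal.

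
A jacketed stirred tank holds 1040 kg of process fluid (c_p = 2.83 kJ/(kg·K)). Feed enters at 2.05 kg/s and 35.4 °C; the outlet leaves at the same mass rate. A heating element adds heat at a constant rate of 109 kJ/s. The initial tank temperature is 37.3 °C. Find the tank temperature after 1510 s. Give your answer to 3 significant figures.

Heat balance on the well-mixed liquid: M c_p dT/dt = ṁ c_p (T_in − T) + 109.
Rearrange: dT/dt = (T_ss − T)/τ with τ = M/ṁ = 507.32 s and T_ss = T_in + Q̇/(ṁ c_p) = 54.188 °C.
This is linear first-order; T(t) = T_ss + (T₀ − T_ss) e^(−t/τ).
T(1510) = 54.188 + (-16.888)·e^(−1510/507.32) = 54.188 + (-16.888)·0.050974 = 53.327 °C.

53.3 °C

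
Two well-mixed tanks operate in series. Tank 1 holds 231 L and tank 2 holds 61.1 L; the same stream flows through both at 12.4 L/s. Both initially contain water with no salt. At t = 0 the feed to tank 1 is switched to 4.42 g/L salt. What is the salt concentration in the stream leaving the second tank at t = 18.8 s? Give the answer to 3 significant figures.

2.26 g/L

Time constants: τᵢ = Vᵢ/Q for each well-mixed tank.
τ₁ = 231/12.4 = 18.629 s; τ₂ = 61.1/12.4 = 4.9274 s.
Solving the cascade with C₁(0)=C₂(0)=0 gives C₂(t) = C_in[1 − (τ₁ e^(−t/τ₁) − τ₂ e^(−t/τ₂))/(τ₁ − τ₂)].
At t = 18.8: e^(−t/τ₁) = 0.36452, e^(−t/τ₂) = 0.022029.
C₂ = 4.42·[1 − (18.629·0.36452 − 4.9274·0.022029)/(13.702)] = 4.42·0.51231 = 2.2644 g/L.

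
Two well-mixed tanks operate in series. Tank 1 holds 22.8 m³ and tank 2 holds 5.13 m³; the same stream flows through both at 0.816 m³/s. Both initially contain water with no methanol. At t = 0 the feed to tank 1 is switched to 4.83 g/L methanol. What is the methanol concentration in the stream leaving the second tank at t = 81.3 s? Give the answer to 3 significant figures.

4.49 g/L

Species balance on tank i: dCᵢ/dt = (Cᵢ₋₁ − Cᵢ)/τᵢ with τᵢ = Vᵢ/Q.
τ₁ = 22.8/0.816 = 27.941 s; τ₂ = 5.13/0.816 = 6.2868 s.
Solving the cascade with C₁(0)=C₂(0)=0 gives C₂(t) = C_in[1 − (τ₁ e^(−t/τ₁) − τ₂ e^(−t/τ₂))/(τ₁ − τ₂)].
At t = 81.3: e^(−t/τ₁) = 0.054493, e^(−t/τ₂) = 2.4195e-06.
C₂ = 4.83·[1 − (27.941·0.054493 − 6.2868·2.4195e-06)/(21.654)] = 4.83·0.92969 = 4.4904 g/L.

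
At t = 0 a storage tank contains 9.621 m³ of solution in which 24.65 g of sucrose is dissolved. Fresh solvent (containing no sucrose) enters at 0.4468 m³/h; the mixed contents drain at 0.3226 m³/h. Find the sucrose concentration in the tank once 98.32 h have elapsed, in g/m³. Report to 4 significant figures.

0.1344 g/m³

Total volume: dV/dt = Q_in − Q_out = 0.124200 m³/h, so V(t) = 9.621 + 0.124200 t and V(98.32) = 21.8323 m³.
Solute balance: dm/dt = 0 − Q_out C = −Q_out m/V(t).
Separate: dm/m = −Q_out dt/V(t) ⇒ ln(m/m₀) = −(Q_out/(Q_in−Q_out)) ln(V/V₀).
m = m₀ (V₀/V)^(Q_out/(Q_in−Q_out)) = 24.65 × (9.621/21.8323)^(2.59742) = 2.93390 g.
C = m/V = 2.93390/21.8323 = 0.134383 g/m³.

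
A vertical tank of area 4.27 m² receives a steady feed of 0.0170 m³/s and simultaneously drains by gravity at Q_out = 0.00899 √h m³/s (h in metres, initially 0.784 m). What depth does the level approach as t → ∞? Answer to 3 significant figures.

Accumulation of liquid (constant cross-section A): A dh/dt = Q_in − 0.00899 √h. At steady state dh/dt = 0:
Q_in = 0.00899 √h_ss ⇒ √h_ss = 0.0170/0.00899 = 1.8910.
h_ss = 1.8910² = 3.5758 m. (Since h₀ = 0.784 m < h_ss, the level will rise toward this value.)

3.58 m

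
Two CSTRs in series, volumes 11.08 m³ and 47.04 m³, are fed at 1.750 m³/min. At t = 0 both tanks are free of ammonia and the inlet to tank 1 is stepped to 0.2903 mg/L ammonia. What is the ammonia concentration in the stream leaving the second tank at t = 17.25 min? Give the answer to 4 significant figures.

Each tank obeys Vᵢ dCᵢ/dt = Q(Cᵢ₋₁ − Cᵢ), so τᵢ = Vᵢ/Q.
τ₁ = 11.08/1.750 = 6.33143 min; τ₂ = 47.04/1.750 = 26.8800 min.
Solving the cascade with C₁(0)=C₂(0)=0 gives C₂(t) = C_in[1 − (τ₁ e^(−t/τ₁) − τ₂ e^(−t/τ₂))/(τ₁ − τ₂)].
At t = 17.25: e^(−t/τ₁) = 0.0655787, e^(−t/τ₂) = 0.526375.
C₂ = 0.2903·[1 − (6.33143·0.0655787 − 26.8800·0.526375)/(-20.5486)] = 0.2903·0.331644 = 0.0962763 mg/L.

0.09628 mg/L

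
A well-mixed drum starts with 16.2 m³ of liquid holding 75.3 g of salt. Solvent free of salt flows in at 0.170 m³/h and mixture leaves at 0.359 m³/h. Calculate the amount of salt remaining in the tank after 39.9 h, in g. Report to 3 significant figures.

Total volume: dV/dt = Q_in − Q_out = -0.18900 m³/h, so V(t) = 16.2 − 0.18900 t and V(39.9) = 8.6589 m³.
No salt enters, so dm/dt = −Q_out · (m/V).
Separate: dm/m = −Q_out dt/V(t) ⇒ ln(m/m₀) = −(Q_out/(Q_in−Q_out)) ln(V/V₀).
m = m₀ (V₀/V)^(Q_out/(Q_in−Q_out)) = 75.3 × (16.2/8.6589)^(-1.8995) = 22.911 g.

22.9 g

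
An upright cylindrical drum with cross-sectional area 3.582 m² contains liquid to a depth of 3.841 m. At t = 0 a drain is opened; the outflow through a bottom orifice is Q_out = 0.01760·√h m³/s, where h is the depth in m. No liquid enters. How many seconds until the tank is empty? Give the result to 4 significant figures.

797.7 s

A dh/dt = −Q_out = −0.01760 √h.
∫ h^(−1/2) dh = −(0.01760/A) ∫ dt, giving 2√h = 2√h₀ − (0.01760/A) t.
Tank is empty when √h = 0: t_empty = 2A√h₀/0.01760.
t_empty = 2·3.582·√3.841/0.01760 = 7.16400·1.95985/0.01760 = 797.747 s.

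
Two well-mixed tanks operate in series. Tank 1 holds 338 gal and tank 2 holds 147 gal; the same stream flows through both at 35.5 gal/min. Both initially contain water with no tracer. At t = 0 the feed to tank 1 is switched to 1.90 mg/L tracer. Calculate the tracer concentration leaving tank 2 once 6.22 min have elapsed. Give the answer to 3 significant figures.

0.476 mg/L

Species balance on tank i: dCᵢ/dt = (Cᵢ₋₁ − Cᵢ)/τᵢ with τᵢ = Vᵢ/Q.
τ₁ = 338/35.5 = 9.5211 min; τ₂ = 147/35.5 = 4.1408 min.
Solving the cascade with C₁(0)=C₂(0)=0 gives C₂(t) = C_in[1 − (τ₁ e^(−t/τ₁) − τ₂ e^(−t/τ₂))/(τ₁ − τ₂)].
At t = 6.22: e^(−t/τ₁) = 0.52033, e^(−t/τ₂) = 0.22266.
C₂ = 1.90·[1 − (9.5211·0.52033 − 4.1408·0.22266)/(5.3803)] = 1.90·0.25057 = 0.47608 mg/L.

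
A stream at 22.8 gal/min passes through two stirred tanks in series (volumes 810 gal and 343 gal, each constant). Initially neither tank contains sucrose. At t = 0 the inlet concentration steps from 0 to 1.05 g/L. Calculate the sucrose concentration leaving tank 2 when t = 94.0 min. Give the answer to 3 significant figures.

Each tank obeys Vᵢ dCᵢ/dt = Q(Cᵢ₋₁ − Cᵢ), so τᵢ = Vᵢ/Q.
τ₁ = 810/22.8 = 35.526 min; τ₂ = 343/22.8 = 15.044 min.
Solving the cascade with C₁(0)=C₂(0)=0 gives C₂(t) = C_in[1 − (τ₁ e^(−t/τ₁) − τ₂ e^(−t/τ₂))/(τ₁ − τ₂)].
At t = 94.0: e^(−t/τ₁) = 0.070940, e^(−t/τ₂) = 0.0019336.
C₂ = 1.05·[1 − (35.526·0.070940 − 15.044·0.0019336)/(20.482)] = 1.05·0.87838 = 0.92230 g/L.

0.922 g/L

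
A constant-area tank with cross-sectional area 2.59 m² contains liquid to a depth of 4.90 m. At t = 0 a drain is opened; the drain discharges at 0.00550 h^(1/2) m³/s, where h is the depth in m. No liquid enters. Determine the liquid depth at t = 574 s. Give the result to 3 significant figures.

2.57 m

A dh/dt = −Q_out = −0.00550 √h.
Separate and integrate: 2(√h − √h₀) = −(0.00550/A) t.
√h = √4.90 − 0.00550·574/(2·2.59) = 2.2136 − 0.60946 = 1.6041.
h = 1.6041² = 2.5732 m.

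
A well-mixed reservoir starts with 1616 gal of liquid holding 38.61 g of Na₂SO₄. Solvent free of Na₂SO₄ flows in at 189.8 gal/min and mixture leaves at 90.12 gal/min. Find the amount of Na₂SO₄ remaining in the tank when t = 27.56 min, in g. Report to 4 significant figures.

15.73 g

Total volume: dV/dt = Q_in − Q_out = 99.6800 gal/min, so V(t) = 1616 + 99.6800 t and V(27.56) = 4363.18 gal.
Solute balance: dm/dt = 0 − Q_out C = −Q_out m/V(t).
dm/m = −Q_out dt/(V₀ + 99.6800 t); integrating gives ln(m/m₀) = −(Q_out/(Q_in−Q_out)) ln(V/V₀).
m = m₀ (V₀/V)^(Q_out/(Q_in−Q_out)) = 38.61 × (1616/4363.18)^(0.904093) = 15.7293 g.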